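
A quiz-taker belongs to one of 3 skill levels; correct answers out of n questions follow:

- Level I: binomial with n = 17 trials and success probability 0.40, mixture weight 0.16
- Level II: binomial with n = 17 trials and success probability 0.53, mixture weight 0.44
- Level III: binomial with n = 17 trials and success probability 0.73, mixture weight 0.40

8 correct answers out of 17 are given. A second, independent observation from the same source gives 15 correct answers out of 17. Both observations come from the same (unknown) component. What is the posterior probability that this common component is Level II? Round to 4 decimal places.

The responsibility of component k is P(Z=k) f_k(x) divided by Σ_j P(Z=j) f_j(x).
Since both observations come from the same component, the likelihood for component k is f_k(x₁)·f_k(x₂).
  p_I = [C(17,8)·0.40^8·0.60^9 = 24310·0.00065536·0.0100777 = 0.160556] × [5.25704e-05] = 8.44049e-06
  p_II = [C(17,8)·0.53^8·0.47^9 = 24310·0.00622597·0.00111913 = 0.169384] × [0.00219722] = 0.000372173
  p_III = [C(17,8)·0.73^8·0.27^9 = 24310·0.080646·7.6256e-06 = 0.01495] × [0.0883302] = 0.00132054
Weight by the priors:
  P(Z=I)·p_I = 0.16 × 8.44049e-06 = 1.35048e-06
  P(Z=II)·p_II = 0.44 × 0.000372173 = 0.000163756
  P(Z=III)·p_III = 0.40 × 0.00132054 = 0.000528215
Normaliser: 1.35048e-06 + 0.000163756 + 0.000528215 = 0.000693322
P(Level II | x) ≈ 0.2362

0.2362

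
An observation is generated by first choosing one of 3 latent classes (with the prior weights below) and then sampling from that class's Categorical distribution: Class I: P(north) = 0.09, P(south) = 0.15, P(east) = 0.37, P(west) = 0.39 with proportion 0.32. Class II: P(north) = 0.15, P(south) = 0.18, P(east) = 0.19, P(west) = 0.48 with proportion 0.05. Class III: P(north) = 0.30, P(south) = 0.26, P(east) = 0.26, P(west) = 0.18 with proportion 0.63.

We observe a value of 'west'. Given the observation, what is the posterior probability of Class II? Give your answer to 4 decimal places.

Posterior ∝ prior × likelihood, so P(k | x) ∝ w_k f_k(x); normalise over all components.
Component likelihoods at x = 'west':
  f_I = 0.39
  f_II = 0.48
  f_III = 0.18
Weight by the priors:
  w_I·f_I = 0.32 × 0.39 = 0.1248
  w_II·f_II = 0.05 × 0.48 = 0.024
  w_III·f_III = 0.63 × 0.18 = 0.1134
Denominator: 0.1248 + 0.024 + 0.1134 = 0.2622
P(Class II | 'west') ≈ 0.0915

0.0915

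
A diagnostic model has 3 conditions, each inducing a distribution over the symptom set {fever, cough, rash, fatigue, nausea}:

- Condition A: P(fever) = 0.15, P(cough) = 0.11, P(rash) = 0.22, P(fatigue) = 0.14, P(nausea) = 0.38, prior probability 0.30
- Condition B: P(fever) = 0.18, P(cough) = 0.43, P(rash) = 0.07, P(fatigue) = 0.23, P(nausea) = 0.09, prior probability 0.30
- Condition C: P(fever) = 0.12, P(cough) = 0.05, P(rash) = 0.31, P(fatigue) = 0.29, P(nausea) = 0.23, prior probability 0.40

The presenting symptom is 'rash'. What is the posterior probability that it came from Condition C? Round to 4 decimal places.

The responsibility of component k is P(Z=k) f_k(x) divided by Σ_j P(Z=j) f_j(x).
Evaluate each component's likelihood at the observed value:
  p_A = 0.22
  p_B = 0.07
  p_C = 0.31
Multiply by the mixture weights:
  P(Z=A)·p_A = 0.30 × 0.22 = 0.066
  P(Z=B)·p_B = 0.30 × 0.07 = 0.021
  P(Z=C)·p_C = 0.40 × 0.31 = 0.124
Evidence: 0.066 + 0.021 + 0.124 = 0.211
So the posterior for Condition C is 0.124 / 0.211 ≈ 0.5877.

0.5877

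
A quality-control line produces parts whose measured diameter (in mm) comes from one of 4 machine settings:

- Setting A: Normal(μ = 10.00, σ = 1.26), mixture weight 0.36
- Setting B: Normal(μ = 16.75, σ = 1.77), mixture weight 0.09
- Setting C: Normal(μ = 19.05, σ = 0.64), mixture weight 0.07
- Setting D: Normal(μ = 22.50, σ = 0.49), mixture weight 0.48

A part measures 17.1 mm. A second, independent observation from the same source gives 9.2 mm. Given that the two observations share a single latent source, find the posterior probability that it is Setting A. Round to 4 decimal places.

Apply Bayes' rule: the posterior for each component is proportional to its prior times its likelihood at x.
Since both observations come from the same component, the likelihood for component k is f_k(x₁)·f_k(x₂).
  p_A = [(1/(1.26·√(2π)))·exp(−(17.1−10.00)²/(2·1.26²)) = 0.316621·exp(-15.87617) = 4.03282e-08] × [0.258823] = 1.04378e-08
  p_B = [(1/(1.77·√(2π)))·exp(−(17.1−16.75)²/(2·1.77²)) = 0.225391·exp(-0.01955) = 0.221027] × [2.5234e-05] = 5.5774e-06
  p_C = [(1/(0.64·√(2π)))·exp(−(17.1−19.05)²/(2·0.64²)) = 0.623347·exp(-4.64172) = 0.00600973] × [2.2844e-52] = 1.37286e-54
  p_D = [(1/(0.49·√(2π)))·exp(−(17.1−22.50)²/(2·0.49²)) = 0.814168·exp(-60.72470) = 3.45392e-27] × [8.52723e-161] = 2.94524e-187
Multiply by the mixture weights:
  π_A·p_A = 0.36 × 1.04378e-08 = 3.75762e-09
  π_B·p_B = 0.09 × 5.5774e-06 = 5.01966e-07
  π_C·p_C = 0.07 × 1.37286e-54 = 9.61005e-56
  π_D·p_D = 0.48 × 2.94524e-187 = 1.41371e-187
Marginal: 3.75762e-09 + 5.01966e-07 + 9.61005e-56 + 1.41371e-187 = 5.05723e-07
P(Setting A | data) ≈ 0.0074

0.0074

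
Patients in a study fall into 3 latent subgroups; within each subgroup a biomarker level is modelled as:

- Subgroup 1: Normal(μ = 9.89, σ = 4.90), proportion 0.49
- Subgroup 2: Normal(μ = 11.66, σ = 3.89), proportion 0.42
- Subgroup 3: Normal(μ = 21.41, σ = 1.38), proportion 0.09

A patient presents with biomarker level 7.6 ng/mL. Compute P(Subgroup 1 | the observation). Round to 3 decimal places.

By Bayes' theorem, P(k | x) = P(Z=k) f_k(x) / Σ_j P(Z=j) f_j(x).
Normal densities:
  f_1 = (1/(4.90·√(2π)))·exp(−(7.6−9.89)²/(2·4.90²)) = 0.081417·exp(-0.10921) = 0.0729938
  f_2 = (1/(3.89·√(2π)))·exp(−(7.6−11.66)²/(2·3.89²)) = 0.102556·exp(-0.54466) = 0.0594866
  f_3 = (1/(1.38·√(2π)))·exp(−(7.6−21.41)²/(2·1.38²)) = 0.289089·exp(-50.07249) = 5.18591e-23
Weight by the priors:
  P(Z=1)·f_1 = 0.49 × 0.0729938 = 0.035767
  P(Z=2)·f_2 = 0.42 × 0.0594866 = 0.0249844
  P(Z=3)·f_3 = 0.09 × 5.18591e-23 = 4.66732e-24
Sum: 0.035767 + 0.0249844 + 4.66732e-24 = 0.0607513
Responsibility of Subgroup 1: 0.035767 / 0.0607513 ≈ 0.589

0.589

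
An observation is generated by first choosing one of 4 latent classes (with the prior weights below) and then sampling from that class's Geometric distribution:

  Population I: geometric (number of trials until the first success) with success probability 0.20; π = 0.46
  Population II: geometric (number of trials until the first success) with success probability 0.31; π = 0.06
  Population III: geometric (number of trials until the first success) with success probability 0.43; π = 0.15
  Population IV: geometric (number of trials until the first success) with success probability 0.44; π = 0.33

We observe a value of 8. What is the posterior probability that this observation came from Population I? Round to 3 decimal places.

P(component k | x) = π_k·f_k(x) / marginal(x), where marginal(x) = Σ_j π_j·f_j(x).
Component likelihoods at x = 8:
  p_I = 0.20·(1−0.20)^7 = 0.20·0.209715 = 0.041943
  p_II = 0.31·(1−0.31)^7 = 0.31·0.0744635 = 0.0230837
  p_III = 0.43·(1−0.43)^7 = 0.43·0.019549 = 0.00840606
  p_IV = 0.44·(1−0.44)^7 = 0.44·0.0172709 = 0.00759922
Multiply by the mixture weights:
  π_I·p_I = 0.46 × 0.041943 = 0.0192938
  π_II·p_II = 0.06 × 0.0230837 = 0.00138502
  π_III·p_III = 0.15 × 0.00840606 = 0.00126091
  π_IV·p_IV = 0.33 × 0.00759922 = 0.00250774
Sum: 0.0192938 + 0.00138502 + 0.00126091 + 0.00250774 = 0.0244475
Responsibility of Population I: 0.0192938 / 0.0244475 ≈ 0.789

0.789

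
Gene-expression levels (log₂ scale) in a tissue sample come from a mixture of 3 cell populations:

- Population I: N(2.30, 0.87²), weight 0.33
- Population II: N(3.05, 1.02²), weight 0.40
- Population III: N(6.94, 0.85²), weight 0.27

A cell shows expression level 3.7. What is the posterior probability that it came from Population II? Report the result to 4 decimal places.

P(component k | x) = π_k·f_k(x) / marginal(x), where marginal(x) = Σ_j π_j·f_j(x).
Evaluate each component's likelihood at the observed value:
  p_I = 0.125628
  p_II = 0.319248
  p_III = 0.000328427
Weight by the priors:
  π_I·p_I = 0.33 × 0.125628 = 0.0414572
  π_II·p_II = 0.40 × 0.319248 = 0.127699
  π_III·p_III = 0.27 × 0.000328427 = 8.86754e-05
Denominator: 0.0414572 + 0.127699 + 8.86754e-05 = 0.169245
Responsibility of Population II: 0.127699 / 0.169245 ≈ 0.7545

0.7545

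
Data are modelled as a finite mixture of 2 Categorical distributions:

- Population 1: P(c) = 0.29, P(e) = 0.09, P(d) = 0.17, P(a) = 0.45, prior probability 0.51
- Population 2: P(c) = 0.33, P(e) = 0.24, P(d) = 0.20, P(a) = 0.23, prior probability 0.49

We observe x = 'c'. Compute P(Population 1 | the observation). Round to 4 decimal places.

0.4777

The responsibility of component k is w_k f_k(x) divided by Σ_j w_j f_j(x).
Evaluate each component's likelihood at the observed value:
  f_1 = 0.29
  f_2 = 0.33
Weight by the priors:
  w_1·f_1 = 0.51 × 0.29 = 0.1479
  w_2·f_2 = 0.49 × 0.33 = 0.1617
Evidence: 0.1479 + 0.1617 = 0.3096
Responsibility of Population 1: 0.1479 / 0.3096 ≈ 0.4777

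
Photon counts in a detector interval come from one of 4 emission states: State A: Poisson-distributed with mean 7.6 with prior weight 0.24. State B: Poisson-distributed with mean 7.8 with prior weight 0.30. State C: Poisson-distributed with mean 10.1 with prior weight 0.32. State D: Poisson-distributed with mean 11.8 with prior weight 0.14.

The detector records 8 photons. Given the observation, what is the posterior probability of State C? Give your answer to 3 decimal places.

P(component k | x) = π_k·f_k(x) / marginal(x), where marginal(x) = Σ_j π_j·f_j(x).
Poisson probabilities:
  L_A = 0.13815
  L_B = 0.139232
  L_C = 0.110326
  L_D = 0.0699617
Unnormalised posteriors:
  π_A·L_A = 0.24 × 0.13815 = 0.0331559
  π_B·L_B = 0.30 × 0.139232 = 0.0417696
  π_C·L_C = 0.32 × 0.110326 = 0.0353042
  π_D·L_D = 0.14 × 0.0699617 = 0.00979464
Denominator: 0.0331559 + 0.0417696 + 0.0353042 + 0.00979464 = 0.120024
P(State C | the observation) ≈ 0.294

0.294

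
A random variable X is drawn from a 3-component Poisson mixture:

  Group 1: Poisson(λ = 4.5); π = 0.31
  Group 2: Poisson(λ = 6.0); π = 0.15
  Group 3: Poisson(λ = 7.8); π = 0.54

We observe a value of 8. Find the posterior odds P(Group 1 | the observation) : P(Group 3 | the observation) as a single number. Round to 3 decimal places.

Only the two components matter; the odds are (π_i f_i(x)) / (π_j f_j(x)).
Evaluate each component's likelihood at the observed value:
  f_1 = 0.0463292
  f_2 = 0.103258
  f_3 = 0.139232
0.014362 / 0.0751853 ≈ 0.191

0.191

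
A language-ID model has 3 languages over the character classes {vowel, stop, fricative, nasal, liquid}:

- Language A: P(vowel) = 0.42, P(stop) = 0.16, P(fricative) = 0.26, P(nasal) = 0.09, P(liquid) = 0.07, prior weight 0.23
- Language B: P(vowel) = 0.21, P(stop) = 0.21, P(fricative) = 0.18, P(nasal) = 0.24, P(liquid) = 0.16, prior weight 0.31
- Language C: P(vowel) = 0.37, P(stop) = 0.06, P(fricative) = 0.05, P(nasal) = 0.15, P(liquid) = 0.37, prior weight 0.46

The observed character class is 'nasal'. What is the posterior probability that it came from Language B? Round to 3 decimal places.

P(component k | x) = w_k·f_k(x) / marginal(x), where marginal(x) = Σ_j w_j·f_j(x).
Component likelihoods at x = 'nasal':
  L_A = 0.09
  L_B = 0.24
  L_C = 0.15
Weight by the priors:
  w_A·L_A = 0.23 × 0.09 = 0.0207
  w_B·L_B = 0.31 × 0.24 = 0.0744
  w_C·L_C = 0.46 × 0.15 = 0.069
Marginal: 0.0207 + 0.0744 + 0.069 = 0.1641
Responsibility of Language B: 0.0744 / 0.1641 ≈ 0.453

0.453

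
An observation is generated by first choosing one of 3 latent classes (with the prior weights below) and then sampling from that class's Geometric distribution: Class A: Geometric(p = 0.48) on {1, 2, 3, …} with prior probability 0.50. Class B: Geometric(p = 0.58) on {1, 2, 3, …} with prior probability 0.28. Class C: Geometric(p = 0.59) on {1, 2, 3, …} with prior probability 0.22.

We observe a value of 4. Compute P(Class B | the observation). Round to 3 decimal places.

Apply Bayes' rule: the posterior for each component is proportional to its prior times its likelihood at x.
Evaluate each component's likelihood at the observed value:
  p_A = 0.48·(1−0.48)^3 = 0.48·0.140608 = 0.0674918
  p_B = 0.58·(1−0.58)^3 = 0.58·0.074088 = 0.042971
  p_C = 0.59·(1−0.59)^3 = 0.59·0.068921 = 0.0406634
Weight by the priors:
  π_A·p_A = 0.50 × 0.0674918 = 0.0337459
  π_B·p_B = 0.28 × 0.042971 = 0.0120319
  π_C·p_C = 0.22 × 0.0406634 = 0.00894595
Normaliser: 0.0337459 + 0.0120319 + 0.00894595 = 0.0547238
P(Class B | x) = 0.0120319 / 0.0547238 ≈ 0.220

0.220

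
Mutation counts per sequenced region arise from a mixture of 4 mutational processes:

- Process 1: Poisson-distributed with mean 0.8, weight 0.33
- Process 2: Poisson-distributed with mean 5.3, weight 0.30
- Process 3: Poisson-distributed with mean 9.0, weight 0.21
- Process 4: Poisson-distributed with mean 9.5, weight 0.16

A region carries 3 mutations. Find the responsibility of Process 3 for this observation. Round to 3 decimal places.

Posterior ∝ prior × likelihood, so P(k | x) ∝ P(Z=k) f_k(x); normalise over all components.
Component likelihoods at x = 3 mutations:
  p_1 = 0.0383427
  p_2 = 0.123856
  p_3 = 0.0149943
  p_4 = 0.010696
Weight by the priors:
  P(Z=1)·p_1 = 0.33 × 0.0383427 = 0.0126531
  P(Z=2)·p_2 = 0.30 × 0.123856 = 0.0371567
  P(Z=3)·p_3 = 0.21 × 0.0149943 = 0.0031488
  P(Z=4)·p_4 = 0.16 × 0.010696 = 0.00171136
Evidence: 0.0126531 + 0.0371567 + 0.0031488 + 0.00171136 = 0.0546699
So the posterior for Process 3 is 0.0031488 / 0.0546699 ≈ 0.058.

0.058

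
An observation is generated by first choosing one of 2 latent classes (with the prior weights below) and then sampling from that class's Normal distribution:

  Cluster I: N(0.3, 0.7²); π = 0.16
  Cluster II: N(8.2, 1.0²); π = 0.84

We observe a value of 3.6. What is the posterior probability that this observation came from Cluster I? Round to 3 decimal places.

The responsibility of component k is π_k f_k(x) divided by Σ_j π_j f_j(x).
Component likelihoods at x = 3.6:
  L_I = 8.50796e-06
  L_II = 1.01409e-05
Prior × likelihood for each component:
  π_I·L_I = 0.16 × 8.50796e-06 = 1.36127e-06
  π_II·L_II = 0.84 × 1.01409e-05 = 8.51832e-06
Evidence: 1.36127e-06 + 8.51832e-06 = 9.87959e-06
Responsibility of Cluster I: 1.36127e-06 / 9.87959e-06 ≈ 0.138

0.138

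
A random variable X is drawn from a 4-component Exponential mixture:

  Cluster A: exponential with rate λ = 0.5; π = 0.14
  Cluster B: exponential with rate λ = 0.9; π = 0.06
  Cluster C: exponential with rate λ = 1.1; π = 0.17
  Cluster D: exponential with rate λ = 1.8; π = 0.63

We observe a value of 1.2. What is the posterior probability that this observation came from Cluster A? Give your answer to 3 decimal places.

Apply Bayes' rule: the posterior for each component is proportional to its prior times its likelihood at x.
Component likelihoods at x = 1.2:
  f_A = 0.274406
  f_B = 0.305636
  f_C = 0.293849
  f_D = 0.207585
Prior × likelihood for each component:
  π_A·f_A = 0.14 × 0.274406 = 0.0384168
  π_B·f_B = 0.06 × 0.305636 = 0.0183382
  π_C·f_C = 0.17 × 0.293849 = 0.0499543
  π_D·f_D = 0.63 × 0.207585 = 0.130779
Marginal: 0.0384168 + 0.0183382 + 0.0499543 + 0.130779 = 0.237488
P(Cluster A | data) = 0.0384168 / 0.237488 ≈ 0.162

0.162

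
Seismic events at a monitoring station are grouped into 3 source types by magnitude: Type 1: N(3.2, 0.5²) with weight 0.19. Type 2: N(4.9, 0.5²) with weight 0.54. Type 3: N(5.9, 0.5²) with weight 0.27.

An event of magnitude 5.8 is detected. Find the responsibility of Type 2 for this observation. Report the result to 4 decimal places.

P(component k | x) = P(Z=k)·f_k(x) / marginal(x), where marginal(x) = Σ_j P(Z=j)·f_j(x).
Evaluate each component's likelihood at the observed value:
  f_1 = 1.07221e-06
  f_2 = 0.1579
  f_3 = 0.782085
Prior × likelihood for each component:
  P(Z=1)·f_1 = 0.19 × 1.07221e-06 = 2.03719e-07
  P(Z=2)·f_2 = 0.54 × 0.1579 = 0.0852662
  P(Z=3)·f_3 = 0.27 × 0.782085 = 0.211163
Normaliser: 2.03719e-07 + 0.0852662 + 0.211163 = 0.296429
P(Type 2 | the observation) = 0.0852662 / 0.296429 ≈ 0.2876

0.2876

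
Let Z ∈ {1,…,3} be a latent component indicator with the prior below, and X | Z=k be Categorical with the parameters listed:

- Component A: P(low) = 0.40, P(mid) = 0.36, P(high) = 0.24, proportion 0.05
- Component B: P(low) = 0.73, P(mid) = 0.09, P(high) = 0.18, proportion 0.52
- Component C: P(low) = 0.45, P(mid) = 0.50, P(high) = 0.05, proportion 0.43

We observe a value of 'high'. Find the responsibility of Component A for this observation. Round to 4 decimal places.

By Bayes' theorem, P(k | x) = P(Z=k) f_k(x) / Σ_j P(Z=j) f_j(x).
Component likelihoods at x = 'high':
  f_A = 0.24
  f_B = 0.18
  f_C = 0.05
Unnormalised posteriors:
  P(Z=A)·f_A = 0.05 × 0.24 = 0.012
  P(Z=B)·f_B = 0.52 × 0.18 = 0.0936
  P(Z=C)·f_C = 0.43 × 0.05 = 0.0215
Denominator: 0.012 + 0.0936 + 0.0215 = 0.1271
Responsibility of Component A: 0.012 / 0.1271 ≈ 0.0944

0.0944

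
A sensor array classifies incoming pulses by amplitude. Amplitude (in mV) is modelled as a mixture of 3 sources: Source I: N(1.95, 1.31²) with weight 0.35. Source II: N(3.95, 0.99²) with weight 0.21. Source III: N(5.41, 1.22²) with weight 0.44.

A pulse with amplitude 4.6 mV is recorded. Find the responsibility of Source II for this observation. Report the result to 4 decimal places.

0.3456

Apply Bayes' rule: the posterior for each component is proportional to its prior times its likelihood at x.
Component likelihoods at x = 4.6 mV:
  p_I = 0.039359
  p_II = 0.324838
  p_III = 0.262319
Weight by the priors:
  P(Z=I)·p_I = 0.35 × 0.039359 = 0.0137757
  P(Z=II)·p_II = 0.21 × 0.324838 = 0.0682161
  P(Z=III)·p_III = 0.44 × 0.262319 = 0.11542
Normaliser: 0.0137757 + 0.0682161 + 0.11542 = 0.197412
P(Source II | 4.6 mV) ≈ 0.3456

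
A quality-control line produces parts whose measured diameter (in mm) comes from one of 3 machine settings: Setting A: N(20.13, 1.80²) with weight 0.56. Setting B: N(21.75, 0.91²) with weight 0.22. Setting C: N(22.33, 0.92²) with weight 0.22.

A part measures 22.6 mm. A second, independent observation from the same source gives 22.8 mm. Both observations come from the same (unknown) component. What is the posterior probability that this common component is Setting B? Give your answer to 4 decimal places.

The responsibility of component k is π_k f_k(x) divided by Σ_j π_j f_j(x).
Since both observations come from the same component, the likelihood for component k is f_k(x₁)·f_k(x₂).
  f_A = [(1/(1.80·√(2π)))·exp(−(22.6−20.13)²/(2·1.80²)) = 0.221635·exp(-0.94150) = 0.0864471] × [0.0737655] = 0.00637682
  f_B = [(1/(0.91·√(2π)))·exp(−(22.6−21.75)²/(2·0.91²)) = 0.438398·exp(-0.43624) = 0.283408] × [0.225303] = 0.0638527
  f_C = [(1/(0.92·√(2π)))·exp(−(22.6−22.33)²/(2·0.92²)) = 0.433633·exp(-0.04306) = 0.415355] × [0.380583] = 0.158077
Multiply by the mixture weights:
  π_A·f_A = 0.56 × 0.00637682 = 0.00357102
  π_B·f_B = 0.22 × 0.0638527 = 0.0140476
  π_C·f_C = 0.22 × 0.158077 = 0.034777
Denominator: 0.00357102 + 0.0140476 + 0.034777 = 0.0523956
So the posterior for Setting B is 0.0140476 / 0.0523956 ≈ 0.2681.

0.2681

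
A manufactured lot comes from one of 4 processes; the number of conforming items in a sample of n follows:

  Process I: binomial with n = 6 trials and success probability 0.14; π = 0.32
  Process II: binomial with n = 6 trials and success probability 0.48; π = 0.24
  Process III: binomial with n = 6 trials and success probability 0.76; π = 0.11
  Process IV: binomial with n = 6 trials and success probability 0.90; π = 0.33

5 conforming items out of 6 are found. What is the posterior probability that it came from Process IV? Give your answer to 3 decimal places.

Posterior ∝ prior × likelihood, so P(k | x) ∝ P(Z=k) f_k(x); normalise over all components.
Evaluate each component's likelihood at the observed value:
  L_I = C(6,5)·0.14^5·0.86^1 = 6·5.37824e-05·0.86 = 0.000277517
  L_II = C(6,5)·0.48^5·0.52^1 = 6·0.0254804·0.52 = 0.0794988
  L_III = C(6,5)·0.76^5·0.24^1 = 6·0.253553·0.24 = 0.365116
  L_IV = C(6,5)·0.90^5·0.10^1 = 6·0.59049·0.1 = 0.354294
Prior × likelihood for each component:
  P(Z=I)·L_I = 0.32 × 0.000277517 = 8.88055e-05
  P(Z=II)·L_II = 0.24 × 0.0794988 = 0.0190797
  P(Z=III)·L_III = 0.11 × 0.365116 = 0.0401627
  P(Z=IV)·L_IV = 0.33 × 0.354294 = 0.116917
Denominator: 8.88055e-05 + 0.0190797 + 0.0401627 + 0.116917 = 0.176248
So the posterior for Process IV is 0.116917 / 0.176248 ≈ 0.663.

0.663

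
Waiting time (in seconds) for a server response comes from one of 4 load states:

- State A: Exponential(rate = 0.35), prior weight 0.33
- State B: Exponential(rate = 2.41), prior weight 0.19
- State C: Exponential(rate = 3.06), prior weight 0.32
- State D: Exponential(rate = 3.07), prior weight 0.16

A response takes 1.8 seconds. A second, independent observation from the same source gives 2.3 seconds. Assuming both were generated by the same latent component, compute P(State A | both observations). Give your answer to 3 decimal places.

The responsibility of component k is π_k f_k(x) divided by Σ_j π_j f_j(x).
Since both observations come from the same component, the likelihood for component k is f_k(x₁)·f_k(x₂).
  L_A = [0.35·e^(−0.35·1.8) = 0.35·e^(−0.6300) = 0.186407] × [0.156481] = 0.0291691
  L_B = [2.41·e^(−2.41·1.8) = 2.41·e^(−4.3380) = 0.0314809] × [0.00943458] = 0.000297009
  L_C = [3.06·e^(−3.06·1.8) = 3.06·e^(−5.5080) = 0.0124059] × [0.00268631] = 3.33261e-05
  L_D = [3.07·e^(−3.07·1.8) = 3.07·e^(−5.5260) = 0.0122244] × [0.00263381] = 3.21968e-05
Unnormalised posteriors:
  π_A·L_A = 0.33 × 0.0291691 = 0.00962581
  π_B·L_B = 0.19 × 0.000297009 = 5.64318e-05
  π_C·L_C = 0.32 × 3.33261e-05 = 1.06643e-05
  π_D·L_D = 0.16 × 3.21968e-05 = 5.15148e-06
Normaliser: 0.00962581 + 5.64318e-05 + 1.06643e-05 + 5.15148e-06 = 0.00969806
Responsibility of State A: 0.00962581 / 0.00969806 ≈ 0.993

0.993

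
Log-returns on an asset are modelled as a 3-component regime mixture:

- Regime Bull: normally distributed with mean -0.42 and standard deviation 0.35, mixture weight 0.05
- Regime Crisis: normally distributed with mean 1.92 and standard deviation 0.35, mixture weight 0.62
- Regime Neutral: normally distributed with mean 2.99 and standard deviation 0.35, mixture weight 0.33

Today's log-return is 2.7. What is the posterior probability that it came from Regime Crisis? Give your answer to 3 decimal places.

Apply Bayes' rule: the posterior for each component is proportional to its prior times its likelihood at x.
Normal densities:
  L_Bull = (1/(0.35·√(2π)))·exp(−(2.7−-0.42)²/(2·0.35²)) = 1.139835·exp(-39.73224) = 6.32918e-18
  L_Crisis = (1/(0.35·√(2π)))·exp(−(2.7−1.92)²/(2·0.35²)) = 1.139835·exp(-2.48327) = 0.0951423
  L_Neutral = (1/(0.35·√(2π)))·exp(−(2.7−2.99)²/(2·0.35²)) = 1.139835·exp(-0.34327) = 0.808656
Prior × likelihood for each component:
  π_Bull·L_Bull = 0.05 × 6.32918e-18 = 3.16459e-19
  π_Crisis·L_Crisis = 0.62 × 0.0951423 = 0.0589882
  π_Neutral·L_Neutral = 0.33 × 0.808656 = 0.266856
Marginal: 3.16459e-19 + 0.0589882 + 0.266856 = 0.325845
P(Regime Crisis | x) = 0.0589882 / 0.325845 ≈ 0.181

0.181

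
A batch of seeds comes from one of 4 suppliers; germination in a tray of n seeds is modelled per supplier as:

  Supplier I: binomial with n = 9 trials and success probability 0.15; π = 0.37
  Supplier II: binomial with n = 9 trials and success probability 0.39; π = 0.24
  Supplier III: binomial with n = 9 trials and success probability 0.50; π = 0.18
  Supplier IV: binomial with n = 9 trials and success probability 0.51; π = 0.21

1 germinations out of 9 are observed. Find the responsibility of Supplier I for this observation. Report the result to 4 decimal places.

By Bayes' theorem, P(k | x) = π_k f_k(x) / Σ_j π_j f_j(x).
Component likelihoods at x = 1 germinations out of 9:
  p_I = 0.367862
  p_II = 0.0672893
  p_III = 0.0175781
  p_IV = 0.0152539
Weight by the priors:
  π_I·p_I = 0.37 × 0.367862 = 0.136109
  π_II·p_II = 0.24 × 0.0672893 = 0.0161494
  π_III·p_III = 0.18 × 0.0175781 = 0.00316406
  π_IV·p_IV = 0.21 × 0.0152539 = 0.00320332
Evidence: 0.136109 + 0.0161494 + 0.00316406 + 0.00320332 = 0.158626
P(Supplier I | the observation) = 0.136109 / 0.158626 ≈ 0.8581

0.8581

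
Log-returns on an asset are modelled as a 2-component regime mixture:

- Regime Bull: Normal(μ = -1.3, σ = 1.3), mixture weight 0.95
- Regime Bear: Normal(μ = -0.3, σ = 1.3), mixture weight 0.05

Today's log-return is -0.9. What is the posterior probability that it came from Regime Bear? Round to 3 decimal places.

Posterior ∝ prior × likelihood, so P(k | x) ∝ w_k f_k(x); normalise over all components.
Component likelihoods at x = -0.9:
  f_Bull = (1/(1.3·√(2π)))·exp(−(-0.9−-1.3)²/(2·1.3²)) = 0.306879·exp(-0.04734) = 0.29269
  f_Bear = (1/(1.3·√(2π)))·exp(−(-0.9−-0.3)²/(2·1.3²)) = 0.306879·exp(-0.10651) = 0.275874
Multiply by the mixture weights:
  w_Bull·f_Bull = 0.95 × 0.29269 = 0.278056
  w_Bear·f_Bear = 0.05 × 0.275874 = 0.0137937
Marginal: 0.278056 + 0.0137937 = 0.29185
P(Regime Bear | data) = 0.0137937 / 0.29185 ≈ 0.047

0.047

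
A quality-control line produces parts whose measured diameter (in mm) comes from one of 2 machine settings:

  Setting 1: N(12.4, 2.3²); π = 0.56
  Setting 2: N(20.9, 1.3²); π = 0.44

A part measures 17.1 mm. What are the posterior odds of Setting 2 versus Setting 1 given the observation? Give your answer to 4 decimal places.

Since P(k|x) ∝ π_k f_k(x), the posterior odds are π_i f_i(x) / (π_j f_j(x)).
Normal densities:
  p_1 = (1/(2.3·√(2π)))·exp(−(17.1−12.4)²/(2·2.3²)) = 0.173453·exp(-2.08790) = 0.021499
  p_2 = (1/(1.3·√(2π)))·exp(−(17.1−20.9)²/(2·1.3²)) = 0.306879·exp(-4.27219) = 0.00428133
0.00188378 / 0.0120394 ≈ 0.1565

0.1565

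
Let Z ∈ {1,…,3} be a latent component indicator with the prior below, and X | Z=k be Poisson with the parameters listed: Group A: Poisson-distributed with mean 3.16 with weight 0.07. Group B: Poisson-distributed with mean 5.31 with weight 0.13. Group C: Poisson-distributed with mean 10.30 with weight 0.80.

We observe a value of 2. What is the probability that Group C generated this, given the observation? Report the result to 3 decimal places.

By Bayes' theorem, P(k | x) = P(Z=k) f_k(x) / Σ_j P(Z=j) f_j(x).
Component likelihoods at x = 2:
  p_A = 0.211823
  p_B = 0.0696715
  p_C = 0.00178407
Multiply by the mixture weights:
  P(Z=A)·p_A = 0.07 × 0.211823 = 0.0148276
  P(Z=B)·p_B = 0.13 × 0.0696715 = 0.0090573
  P(Z=C)·p_C = 0.80 × 0.00178407 = 0.00142725
Normaliser: 0.0148276 + 0.0090573 + 0.00142725 = 0.0253122
Responsibility of Group C: 0.00142725 / 0.0253122 ≈ 0.056

0.056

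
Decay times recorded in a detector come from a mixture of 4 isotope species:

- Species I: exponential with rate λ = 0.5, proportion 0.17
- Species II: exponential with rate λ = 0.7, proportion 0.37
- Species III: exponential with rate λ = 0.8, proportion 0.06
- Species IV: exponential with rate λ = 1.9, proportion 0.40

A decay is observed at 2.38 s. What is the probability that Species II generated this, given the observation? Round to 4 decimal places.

P(component k | x) = w_k·f_k(x) / marginal(x), where marginal(x) = Σ_j w_j·f_j(x).
Evaluate each component's likelihood at the observed value:
  L_I = 0.152111
  L_II = 0.132301
  L_III = 0.119177
  L_IV = 0.0206478
Prior × likelihood for each component:
  w_I·L_I = 0.17 × 0.152111 = 0.0258588
  w_II·L_II = 0.37 × 0.132301 = 0.0489514
  w_III·L_III = 0.06 × 0.119177 = 0.00715063
  w_IV·L_IV = 0.40 × 0.0206478 = 0.00825912
Evidence: 0.0258588 + 0.0489514 + 0.00715063 + 0.00825912 = 0.09022
So the posterior for Species II is 0.0489514 / 0.09022 ≈ 0.5426.

0.5426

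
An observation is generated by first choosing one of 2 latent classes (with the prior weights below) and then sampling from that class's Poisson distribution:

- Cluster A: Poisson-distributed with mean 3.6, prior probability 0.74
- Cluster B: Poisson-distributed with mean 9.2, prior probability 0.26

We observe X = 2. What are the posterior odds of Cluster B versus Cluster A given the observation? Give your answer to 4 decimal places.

0.0085

Posterior odds = (w_i f_i(x)) / (w_j f_j(x)); the normalising sum cancels.
Poisson probabilities:
  L_A = 0.177058
  L_B = 0.00427599
Odds = (0.26/0.74) × (0.00427599/0.177058) = 0.351351 × 0.0241502 ≈ 0.0085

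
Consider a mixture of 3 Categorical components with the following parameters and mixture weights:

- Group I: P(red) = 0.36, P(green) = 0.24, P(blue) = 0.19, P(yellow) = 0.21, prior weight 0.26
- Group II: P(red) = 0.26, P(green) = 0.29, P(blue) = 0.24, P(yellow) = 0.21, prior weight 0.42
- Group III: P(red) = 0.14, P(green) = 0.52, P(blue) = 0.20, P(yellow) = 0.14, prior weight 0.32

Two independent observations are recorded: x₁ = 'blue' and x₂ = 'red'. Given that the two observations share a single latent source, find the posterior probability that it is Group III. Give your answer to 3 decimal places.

Apply Bayes' rule: the posterior for each component is proportional to its prior times its likelihood at x.
Since both observations come from the same component, the likelihood for component k is f_k(x₁)·f_k(x₂).
  L_I = [0.19] × [0.36] = 0.0684
  L_II = [0.24] × [0.26] = 0.0624
  L_III = [0.2] × [0.14] = 0.028
Prior × likelihood for each component:
  w_I·L_I = 0.26 × 0.0684 = 0.017784
  w_II·L_II = 0.42 × 0.0624 = 0.026208
  w_III·L_III = 0.32 × 0.028 = 0.00896
Denominator: 0.017784 + 0.026208 + 0.00896 = 0.052952
P(Group III | x) = 0.00896 / 0.052952 ≈ 0.169

0.169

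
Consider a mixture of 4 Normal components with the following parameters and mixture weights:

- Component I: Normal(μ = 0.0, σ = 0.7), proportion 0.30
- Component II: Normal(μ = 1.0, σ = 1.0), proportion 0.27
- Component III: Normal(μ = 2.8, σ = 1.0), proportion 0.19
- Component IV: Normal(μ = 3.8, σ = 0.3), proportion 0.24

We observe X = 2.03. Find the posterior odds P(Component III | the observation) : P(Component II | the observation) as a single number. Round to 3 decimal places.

Only the two components matter; the odds are (π_i f_i(x)) / (π_j f_j(x)).
Component likelihoods at x = 2.03:
  f_I = (1/(0.7·√(2π)))·exp(−(2.03−0.0)²/(2·0.7²)) = 0.569918·exp(-4.20500) = 0.00850362
  f_II = (1/(1.0·√(2π)))·exp(−(2.03−1.0)²/(2·1.0²)) = 0.398942·exp(-0.53045) = 0.234714
  f_III = (1/(1.0·√(2π)))·exp(−(2.03−2.8)²/(2·1.0²)) = 0.398942·exp(-0.29645) = 0.296595
  f_IV = (1/(0.3·√(2π)))·exp(−(2.03−3.8)²/(2·0.3²)) = 1.329808·exp(-17.40500) = 3.67192e-08
Posterior odds = (π_III·f_III) / (π_II·f_II) = (0.19·0.296595) / (0.27·0.234714) = 0.056353 / 0.0633727 ≈ 0.889

0.889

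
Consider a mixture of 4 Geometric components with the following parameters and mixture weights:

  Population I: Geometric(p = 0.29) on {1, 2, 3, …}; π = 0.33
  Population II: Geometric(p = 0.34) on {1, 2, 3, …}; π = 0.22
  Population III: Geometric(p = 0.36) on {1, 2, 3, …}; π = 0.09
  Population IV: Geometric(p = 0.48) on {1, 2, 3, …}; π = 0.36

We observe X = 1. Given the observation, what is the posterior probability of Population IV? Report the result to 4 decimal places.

The responsibility of component k is w_k f_k(x) divided by Σ_j w_j f_j(x).
Evaluate each component's likelihood at the observed value:
  p_I = 0.29·(1−0.29)^0 = 0.29·1 = 0.29
  p_II = 0.34·(1−0.34)^0 = 0.34·1 = 0.34
  p_III = 0.36·(1−0.36)^0 = 0.36·1 = 0.36
  p_IV = 0.48·(1−0.48)^0 = 0.48·1 = 0.48
Prior × likelihood for each component:
  w_I·p_I = 0.33 × 0.29 = 0.0957
  w_II·p_II = 0.22 × 0.34 = 0.0748
  w_III·p_III = 0.09 × 0.36 = 0.0324
  w_IV·p_IV = 0.36 × 0.48 = 0.1728
Evidence: 0.0957 + 0.0748 + 0.0324 + 0.1728 = 0.3757
So the posterior for Population IV is 0.1728 / 0.3757 ≈ 0.4599.

0.4599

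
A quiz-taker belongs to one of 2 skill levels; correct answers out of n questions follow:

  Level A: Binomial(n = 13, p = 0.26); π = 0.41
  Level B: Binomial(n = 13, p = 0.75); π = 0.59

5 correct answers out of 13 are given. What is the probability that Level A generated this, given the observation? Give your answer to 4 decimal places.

0.9535

By Bayes' theorem, P(k | x) = w_k f_k(x) / Σ_j w_j f_j(x).
Evaluate each component's likelihood at the observed value:
  p_A = 0.137499
  p_B = 0.0046602
Multiply by the mixture weights:
  w_A·p_A = 0.41 × 0.137499 = 0.0563745
  w_B·p_B = 0.59 × 0.0046602 = 0.00274952
Marginal: 0.0563745 + 0.00274952 = 0.059124
So the posterior for Level A is 0.0563745 / 0.059124 ≈ 0.9535.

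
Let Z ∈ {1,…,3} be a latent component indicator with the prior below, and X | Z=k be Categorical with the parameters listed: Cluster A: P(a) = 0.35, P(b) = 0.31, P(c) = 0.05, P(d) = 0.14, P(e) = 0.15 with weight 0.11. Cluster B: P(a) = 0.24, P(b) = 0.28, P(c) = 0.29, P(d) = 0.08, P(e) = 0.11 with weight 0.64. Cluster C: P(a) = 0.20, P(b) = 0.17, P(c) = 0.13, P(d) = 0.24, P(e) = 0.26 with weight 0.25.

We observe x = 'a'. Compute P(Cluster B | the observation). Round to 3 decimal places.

0.634

By Bayes' theorem, P(k | x) = π_k f_k(x) / Σ_j π_j f_j(x).
Component likelihoods at x = 'a':
  L_A = 0.35
  L_B = 0.24
  L_C = 0.2
Unnormalised posteriors:
  π_A·L_A = 0.11 × 0.35 = 0.0385
  π_B·L_B = 0.64 × 0.24 = 0.1536
  π_C·L_C = 0.25 × 0.2 = 0.05
Marginal: 0.0385 + 0.1536 + 0.05 = 0.2421
Responsibility of Cluster B: 0.1536 / 0.2421 ≈ 0.634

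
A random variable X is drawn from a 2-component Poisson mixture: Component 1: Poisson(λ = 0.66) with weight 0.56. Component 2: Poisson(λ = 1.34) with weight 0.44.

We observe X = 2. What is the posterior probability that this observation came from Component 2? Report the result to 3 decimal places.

P(component k | x) = w_k·f_k(x) / marginal(x), where marginal(x) = Σ_j w_j·f_j(x).
Evaluate each component's likelihood at the observed value:
  L_1 = e^(−0.66)·0.66^2/2! = 0.11257
  L_2 = e^(−1.34)·1.34^2/2! = 0.235085
Multiply by the mixture weights:
  w_1·L_1 = 0.56 × 0.11257 = 0.0630393
  w_2·L_2 = 0.44 × 0.235085 = 0.103437
Sum: 0.0630393 + 0.103437 = 0.166477
P(Component 2 | the observation) = 0.103437 / 0.166477 ≈ 0.621

0.621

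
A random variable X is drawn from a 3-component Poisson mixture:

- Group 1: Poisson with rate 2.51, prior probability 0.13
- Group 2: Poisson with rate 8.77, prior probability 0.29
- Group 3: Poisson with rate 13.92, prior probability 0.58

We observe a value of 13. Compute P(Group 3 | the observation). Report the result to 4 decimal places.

P(component k | x) = π_k·f_k(x) / marginal(x), where marginal(x) = Σ_j π_j·f_j(x).
Evaluate each component's likelihood at the observed value:
  L_1 = e^(−2.51)·2.51^13/13! = 2.04833e-06
  L_2 = e^(−8.77)·8.77^13/13! = 0.0452847
  L_3 = e^(−13.92)·13.92^13/13! = 0.106574
Weight by the priors:
  π_1·L_1 = 0.13 × 2.04833e-06 = 2.66282e-07
  π_2·L_2 = 0.29 × 0.0452847 = 0.0131326
  π_3·L_3 = 0.58 × 0.106574 = 0.0618128
Normaliser: 2.66282e-07 + 0.0131326 + 0.0618128 = 0.0749457
P(Group 3 | the observation) ≈ 0.8248

0.8248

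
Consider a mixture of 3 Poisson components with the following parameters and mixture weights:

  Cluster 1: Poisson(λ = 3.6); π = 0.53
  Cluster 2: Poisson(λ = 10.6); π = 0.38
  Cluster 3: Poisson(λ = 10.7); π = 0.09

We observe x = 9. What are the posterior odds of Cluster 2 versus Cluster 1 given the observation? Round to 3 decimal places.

The posterior odds equal the prior odds times the likelihood ratio: (w_i/w_j)·(f_i(x)/f_j(x)).
Poisson probabilities:
  L_1 = 0.00764715
  L_2 = 0.116003
  L_3 = 0.114219
0.044081 / 0.00405299 ≈ 10.876

10.876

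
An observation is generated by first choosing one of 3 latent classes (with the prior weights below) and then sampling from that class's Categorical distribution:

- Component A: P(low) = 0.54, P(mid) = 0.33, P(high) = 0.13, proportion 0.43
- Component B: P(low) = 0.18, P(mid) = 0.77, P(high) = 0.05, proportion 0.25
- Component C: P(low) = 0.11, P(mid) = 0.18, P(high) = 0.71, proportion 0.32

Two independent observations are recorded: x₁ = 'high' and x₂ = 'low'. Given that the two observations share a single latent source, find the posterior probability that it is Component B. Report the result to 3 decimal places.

Apply Bayes' rule: the posterior for each component is proportional to its prior times its likelihood at x.
Since both observations come from the same component, the likelihood for component k is f_k(x₁)·f_k(x₂).
  f_A = [0.13] × [0.54] = 0.0702
  f_B = [0.05] × [0.18] = 0.009
  f_C = [0.71] × [0.11] = 0.0781
Prior × likelihood for each component:
  w_A·f_A = 0.43 × 0.0702 = 0.030186
  w_B·f_B = 0.25 × 0.009 = 0.00225
  w_C·f_C = 0.32 × 0.0781 = 0.024992
Marginal: 0.030186 + 0.00225 + 0.024992 = 0.057428
So the posterior for Component B is 0.00225 / 0.057428 ≈ 0.039.

0.039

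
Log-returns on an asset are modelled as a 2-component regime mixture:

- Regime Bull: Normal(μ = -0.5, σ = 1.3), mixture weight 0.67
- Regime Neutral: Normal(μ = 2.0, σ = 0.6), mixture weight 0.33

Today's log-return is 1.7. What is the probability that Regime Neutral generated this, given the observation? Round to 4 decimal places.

By Bayes' theorem, P(k | x) = π_k f_k(x) / Σ_j π_j f_j(x).
Component likelihoods at x = 1.7:
  p_Bull = (1/(1.3·√(2π)))·exp(−(1.7−-0.5)²/(2·1.3²)) = 0.306879·exp(-1.43195) = 0.0732955
  p_Neutral = (1/(0.6·√(2π)))·exp(−(1.7−2.0)²/(2·0.6²)) = 0.664904·exp(-0.12500) = 0.586776
Prior × likelihood for each component:
  π_Bull·p_Bull = 0.67 × 0.0732955 = 0.049108
  π_Neutral·p_Neutral = 0.33 × 0.586776 = 0.193636
Evidence: 0.049108 + 0.193636 = 0.242744
P(Regime Neutral | 1.7) = 0.193636 / 0.242744 ≈ 0.7977

0.7977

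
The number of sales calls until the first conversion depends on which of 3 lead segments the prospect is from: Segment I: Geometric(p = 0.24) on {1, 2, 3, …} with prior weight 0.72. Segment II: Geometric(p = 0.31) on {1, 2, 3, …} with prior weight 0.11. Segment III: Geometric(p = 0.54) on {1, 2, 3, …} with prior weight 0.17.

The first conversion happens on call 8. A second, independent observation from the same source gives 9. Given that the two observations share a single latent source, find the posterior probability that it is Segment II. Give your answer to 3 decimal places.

Posterior ∝ prior × likelihood, so P(k | x) ∝ w_k f_k(x); normalise over all components.
Since both observations come from the same component, the likelihood for component k is f_k(x₁)·f_k(x₂).
  p_I = [0.24·(1−0.24)^7 = 0.24·0.146452 = 0.0351485] × [0.0267128] = 0.000938915
  p_II = [0.31·(1−0.31)^7 = 0.31·0.0744635 = 0.0230837] × [0.0159277] = 0.000367671
  p_III = [0.54·(1−0.54)^7 = 0.54·0.00435818 = 0.00235342] × [0.00108257] = 2.54774e-06
Weight by the priors:
  w_I·p_I = 0.72 × 0.000938915 = 0.000676019
  w_II·p_II = 0.11 × 0.000367671 = 4.04438e-05
  w_III·p_III = 0.17 × 2.54774e-06 = 4.33116e-07
Sum: 0.000676019 + 4.04438e-05 + 4.33116e-07 = 0.000716896
Responsibility of Segment II: 4.04438e-05 / 0.000716896 ≈ 0.056

0.056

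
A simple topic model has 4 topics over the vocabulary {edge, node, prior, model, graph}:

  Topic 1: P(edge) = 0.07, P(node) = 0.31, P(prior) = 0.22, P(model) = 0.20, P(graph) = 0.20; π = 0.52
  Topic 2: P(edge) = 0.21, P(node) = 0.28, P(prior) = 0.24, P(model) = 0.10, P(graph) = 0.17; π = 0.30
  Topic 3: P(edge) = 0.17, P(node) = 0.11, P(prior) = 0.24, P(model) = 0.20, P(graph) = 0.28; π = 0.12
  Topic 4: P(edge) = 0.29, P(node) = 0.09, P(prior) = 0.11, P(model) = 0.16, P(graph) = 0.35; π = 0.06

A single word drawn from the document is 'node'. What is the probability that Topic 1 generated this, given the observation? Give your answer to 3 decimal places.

0.611

Apply Bayes' rule: the posterior for each component is proportional to its prior times its likelihood at x.
Evaluate each component's likelihood at the observed value:
  p_1 = 0.31
  p_2 = 0.28
  p_3 = 0.11
  p_4 = 0.09
Weight by the priors:
  π_1·p_1 = 0.52 × 0.31 = 0.1612
  π_2·p_2 = 0.30 × 0.28 = 0.084
  π_3·p_3 = 0.12 × 0.11 = 0.0132
  π_4·p_4 = 0.06 × 0.09 = 0.0054
Marginal: 0.1612 + 0.084 + 0.0132 + 0.0054 = 0.2638
P(Topic 1 | x) = 0.1612 / 0.2638 ≈ 0.611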